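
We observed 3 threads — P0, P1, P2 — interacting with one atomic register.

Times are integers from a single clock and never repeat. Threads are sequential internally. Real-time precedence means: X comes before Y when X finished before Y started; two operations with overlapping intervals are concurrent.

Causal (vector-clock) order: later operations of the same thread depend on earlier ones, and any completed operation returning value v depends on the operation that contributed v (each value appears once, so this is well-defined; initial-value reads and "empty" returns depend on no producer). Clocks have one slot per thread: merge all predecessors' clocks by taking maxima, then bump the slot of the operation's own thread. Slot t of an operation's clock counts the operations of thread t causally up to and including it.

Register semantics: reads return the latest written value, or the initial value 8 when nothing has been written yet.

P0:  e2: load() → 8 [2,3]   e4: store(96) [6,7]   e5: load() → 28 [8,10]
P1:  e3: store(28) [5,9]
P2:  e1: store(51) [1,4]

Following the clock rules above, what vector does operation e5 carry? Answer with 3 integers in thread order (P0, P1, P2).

e1, invoked 1, has no incoming edges; only P2's bump applies → (0, 0, 1)
e3, invoked 5, has no incoming edges; only P1's bump applies → (0, 1, 0)
e2, invoked 2, has no incoming edges; only P0's bump applies → (1, 0, 0)
e4 (invocation 6): componentwise max over VC(e2)=(1, 0, 0), +1 at P0, giving (2, 0, 0)
e5 (invocation 8): componentwise max over VC(e3)=(0, 1, 0), VC(e4)=(2, 0, 0), +1 at P0, giving (3, 1, 0)
target: VC(e5) = (3, 1, 0)

(3, 1, 0)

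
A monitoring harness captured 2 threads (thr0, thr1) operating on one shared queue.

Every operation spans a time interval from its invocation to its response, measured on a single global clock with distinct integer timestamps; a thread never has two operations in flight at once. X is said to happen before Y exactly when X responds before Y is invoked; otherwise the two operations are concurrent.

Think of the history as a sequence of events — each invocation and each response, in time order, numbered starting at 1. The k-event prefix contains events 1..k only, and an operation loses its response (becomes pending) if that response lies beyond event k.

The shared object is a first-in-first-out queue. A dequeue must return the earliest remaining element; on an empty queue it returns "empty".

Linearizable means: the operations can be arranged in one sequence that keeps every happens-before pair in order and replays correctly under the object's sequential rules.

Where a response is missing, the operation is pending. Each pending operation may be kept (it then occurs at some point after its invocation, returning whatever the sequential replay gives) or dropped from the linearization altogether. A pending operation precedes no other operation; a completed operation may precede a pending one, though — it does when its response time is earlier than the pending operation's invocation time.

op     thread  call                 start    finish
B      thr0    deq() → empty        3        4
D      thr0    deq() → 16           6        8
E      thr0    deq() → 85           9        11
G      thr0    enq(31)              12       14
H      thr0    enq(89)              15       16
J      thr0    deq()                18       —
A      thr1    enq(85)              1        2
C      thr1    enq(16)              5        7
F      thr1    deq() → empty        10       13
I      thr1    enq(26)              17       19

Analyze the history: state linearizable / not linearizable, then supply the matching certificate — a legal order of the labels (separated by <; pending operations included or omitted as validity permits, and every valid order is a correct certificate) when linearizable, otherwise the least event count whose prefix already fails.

not linearizable — minimal violating prefix: 4 events

cut after 3 events: linearizable; cut after 4 events (B responds, time 4): not linearizable
a single order respects real time; the 2 completed queue operations fail replay along it
take A, B: step 2 already fails, because B deq() → empty cannot occur there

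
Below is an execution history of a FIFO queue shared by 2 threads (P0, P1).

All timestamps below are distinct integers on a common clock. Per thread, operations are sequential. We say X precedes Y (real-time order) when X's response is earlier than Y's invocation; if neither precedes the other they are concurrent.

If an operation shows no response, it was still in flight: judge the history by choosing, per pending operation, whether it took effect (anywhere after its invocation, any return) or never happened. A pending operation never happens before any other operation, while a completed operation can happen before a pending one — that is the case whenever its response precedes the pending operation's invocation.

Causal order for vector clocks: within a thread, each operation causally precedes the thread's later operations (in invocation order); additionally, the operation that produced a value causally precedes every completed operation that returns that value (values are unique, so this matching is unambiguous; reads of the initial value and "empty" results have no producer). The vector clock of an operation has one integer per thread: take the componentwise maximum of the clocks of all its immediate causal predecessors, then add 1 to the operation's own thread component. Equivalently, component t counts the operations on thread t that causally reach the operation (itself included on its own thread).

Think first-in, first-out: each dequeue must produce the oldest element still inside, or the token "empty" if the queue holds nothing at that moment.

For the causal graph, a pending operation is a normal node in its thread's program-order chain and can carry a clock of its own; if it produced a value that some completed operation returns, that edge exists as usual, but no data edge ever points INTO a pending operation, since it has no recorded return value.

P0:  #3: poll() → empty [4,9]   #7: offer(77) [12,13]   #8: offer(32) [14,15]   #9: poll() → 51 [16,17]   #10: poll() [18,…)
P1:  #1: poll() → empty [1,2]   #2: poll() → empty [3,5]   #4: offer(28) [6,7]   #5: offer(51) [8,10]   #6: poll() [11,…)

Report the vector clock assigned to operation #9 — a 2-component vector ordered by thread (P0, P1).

(4, 4)

invoked at 1, #1 has no predecessors; its own P1 bump gives (0, 1)
invoked at 4, #3 has no predecessors; its own P0 bump gives (1, 0)
from VC(#1)=(0, 1), #2 (invoked 3) maxes components and bumps P1 → (0, 2)
from VC(#3)=(1, 0), #7 (invoked 12) maxes components and bumps P0 → (2, 0)
from VC(#2)=(0, 2), #4 (invoked 6) maxes components and bumps P1 → (0, 3)
from VC(#7)=(2, 0), #8 (invoked 14) maxes components and bumps P0 → (3, 0)
from VC(#4)=(0, 3), #5 (invoked 8) maxes components and bumps P1 → (0, 4)
from VC(#5)=(0, 4), #6 (invoked 11) maxes components and bumps P1 → (0, 5)
from VC(#5)=(0, 4), VC(#8)=(3, 0), #9 (invoked 16) maxes components and bumps P0 → (4, 4)
from VC(#9)=(4, 4), #10 (invoked 18) maxes components and bumps P0 → (5, 4)
target: VC(#9) = (4, 4)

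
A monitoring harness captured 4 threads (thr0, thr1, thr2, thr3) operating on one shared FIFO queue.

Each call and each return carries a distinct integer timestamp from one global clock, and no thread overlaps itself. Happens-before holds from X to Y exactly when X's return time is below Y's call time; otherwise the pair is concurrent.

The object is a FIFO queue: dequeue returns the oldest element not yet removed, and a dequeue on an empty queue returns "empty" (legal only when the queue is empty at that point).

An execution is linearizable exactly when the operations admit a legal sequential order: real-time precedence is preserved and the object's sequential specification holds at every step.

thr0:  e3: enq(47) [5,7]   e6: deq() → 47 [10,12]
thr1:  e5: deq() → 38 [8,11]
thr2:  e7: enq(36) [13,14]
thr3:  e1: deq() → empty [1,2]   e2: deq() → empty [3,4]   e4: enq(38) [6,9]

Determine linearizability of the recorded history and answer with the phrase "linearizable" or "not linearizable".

a witness: e1, e2, e3, e4, e6, e5, e7
step 1: e1 deq() → empty — queue <>
step 2: e2 deq() → empty — queue <>
step 3: e3 enq(47) — queue <47>
step 4: e4 enq(38) — queue <47,38>
step 5: e6 deq() → 47 — queue <38>
step 6: e5 deq() → 38 — queue <>
step 7: e7 enq(36) — queue <36>

linearizable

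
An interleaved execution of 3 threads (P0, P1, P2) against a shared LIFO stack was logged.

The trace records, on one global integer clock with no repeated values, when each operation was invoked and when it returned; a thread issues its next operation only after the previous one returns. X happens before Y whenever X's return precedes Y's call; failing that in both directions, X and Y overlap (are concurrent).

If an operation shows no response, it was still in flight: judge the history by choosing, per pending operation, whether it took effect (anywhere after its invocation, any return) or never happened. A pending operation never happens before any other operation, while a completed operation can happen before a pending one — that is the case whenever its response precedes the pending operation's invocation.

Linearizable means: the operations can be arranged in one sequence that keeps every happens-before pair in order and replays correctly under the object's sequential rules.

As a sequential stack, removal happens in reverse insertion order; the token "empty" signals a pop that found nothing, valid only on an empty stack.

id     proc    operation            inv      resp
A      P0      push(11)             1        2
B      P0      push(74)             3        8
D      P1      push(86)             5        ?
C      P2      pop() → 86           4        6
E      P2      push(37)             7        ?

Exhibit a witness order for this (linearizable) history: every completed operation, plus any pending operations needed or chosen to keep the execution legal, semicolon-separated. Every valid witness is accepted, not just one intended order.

step 1: A push(11) — stack <11>
step 2: B push(74) — stack <11,74>
step 3: D push(86) (pending, included) — stack <11,74,86>
step 4: C pop() → 86 — stack <11,74>

A; B; D; C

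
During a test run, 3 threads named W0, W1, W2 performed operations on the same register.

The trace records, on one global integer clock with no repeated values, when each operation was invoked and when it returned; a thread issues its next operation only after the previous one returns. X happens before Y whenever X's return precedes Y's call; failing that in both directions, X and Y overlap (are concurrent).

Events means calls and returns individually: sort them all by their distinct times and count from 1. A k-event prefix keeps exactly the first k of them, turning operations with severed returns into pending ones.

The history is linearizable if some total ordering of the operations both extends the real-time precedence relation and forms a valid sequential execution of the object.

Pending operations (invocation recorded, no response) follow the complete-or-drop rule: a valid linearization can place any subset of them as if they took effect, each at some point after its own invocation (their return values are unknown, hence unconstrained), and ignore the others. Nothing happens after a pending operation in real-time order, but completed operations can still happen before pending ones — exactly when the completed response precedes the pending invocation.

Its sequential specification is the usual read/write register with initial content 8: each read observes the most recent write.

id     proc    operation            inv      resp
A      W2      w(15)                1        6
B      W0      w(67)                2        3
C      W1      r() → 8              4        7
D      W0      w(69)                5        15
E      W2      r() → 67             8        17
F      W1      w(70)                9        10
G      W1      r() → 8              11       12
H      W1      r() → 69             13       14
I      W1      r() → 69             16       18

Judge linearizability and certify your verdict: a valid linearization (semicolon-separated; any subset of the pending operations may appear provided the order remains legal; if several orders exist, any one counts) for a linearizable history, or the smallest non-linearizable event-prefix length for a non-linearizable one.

not linearizable — minimal violating prefix: 7 events

the violation lands at event 7, C's response at time 7: events 1..6 linearize, events 1..7 do not
checked exhaustively: 3 real-time-consistent orders of 3 completed operations, zero legal register replays
every completion of the 1 pending operation (D) was checked; none linearizes
for example A, B, C (pending dropped) fails at step 3: C r() → 8 is not legal there
for example B, A, C (pending dropped) fails at step 3: C r() → 8 is not legal there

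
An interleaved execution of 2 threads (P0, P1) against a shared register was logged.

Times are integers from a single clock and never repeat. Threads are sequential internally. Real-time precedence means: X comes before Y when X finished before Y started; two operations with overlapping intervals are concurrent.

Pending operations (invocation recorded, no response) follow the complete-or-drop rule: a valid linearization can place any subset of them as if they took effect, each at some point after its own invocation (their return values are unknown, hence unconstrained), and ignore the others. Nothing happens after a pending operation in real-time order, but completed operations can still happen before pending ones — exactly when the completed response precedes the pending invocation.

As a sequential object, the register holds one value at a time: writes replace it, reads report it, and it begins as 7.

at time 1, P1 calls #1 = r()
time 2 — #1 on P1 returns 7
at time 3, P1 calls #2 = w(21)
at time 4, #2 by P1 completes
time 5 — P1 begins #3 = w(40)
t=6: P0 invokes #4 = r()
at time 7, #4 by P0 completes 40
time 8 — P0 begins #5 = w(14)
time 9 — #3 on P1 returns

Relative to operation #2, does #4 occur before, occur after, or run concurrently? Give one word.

after

#4 spans [6,7], #2 spans [3,4]
resp(#2)=4 < inv(#4)=6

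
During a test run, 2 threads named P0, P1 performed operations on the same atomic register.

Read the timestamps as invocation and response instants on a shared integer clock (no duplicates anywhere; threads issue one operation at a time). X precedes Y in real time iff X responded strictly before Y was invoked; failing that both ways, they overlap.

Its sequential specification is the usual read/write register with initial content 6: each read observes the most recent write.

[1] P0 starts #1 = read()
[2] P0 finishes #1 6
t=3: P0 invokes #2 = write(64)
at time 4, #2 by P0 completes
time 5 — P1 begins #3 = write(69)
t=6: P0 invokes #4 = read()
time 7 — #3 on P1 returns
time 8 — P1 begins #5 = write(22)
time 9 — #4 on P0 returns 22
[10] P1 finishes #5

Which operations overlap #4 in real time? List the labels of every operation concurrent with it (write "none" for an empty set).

#4 spans [6,9]: anything still running between times 6 and 9 counts as concurrent
#1 [1,2]: before
#2 [3,4]: before
#3 [5,7]: concurrent
#5 [8,10]: concurrent

#3, #5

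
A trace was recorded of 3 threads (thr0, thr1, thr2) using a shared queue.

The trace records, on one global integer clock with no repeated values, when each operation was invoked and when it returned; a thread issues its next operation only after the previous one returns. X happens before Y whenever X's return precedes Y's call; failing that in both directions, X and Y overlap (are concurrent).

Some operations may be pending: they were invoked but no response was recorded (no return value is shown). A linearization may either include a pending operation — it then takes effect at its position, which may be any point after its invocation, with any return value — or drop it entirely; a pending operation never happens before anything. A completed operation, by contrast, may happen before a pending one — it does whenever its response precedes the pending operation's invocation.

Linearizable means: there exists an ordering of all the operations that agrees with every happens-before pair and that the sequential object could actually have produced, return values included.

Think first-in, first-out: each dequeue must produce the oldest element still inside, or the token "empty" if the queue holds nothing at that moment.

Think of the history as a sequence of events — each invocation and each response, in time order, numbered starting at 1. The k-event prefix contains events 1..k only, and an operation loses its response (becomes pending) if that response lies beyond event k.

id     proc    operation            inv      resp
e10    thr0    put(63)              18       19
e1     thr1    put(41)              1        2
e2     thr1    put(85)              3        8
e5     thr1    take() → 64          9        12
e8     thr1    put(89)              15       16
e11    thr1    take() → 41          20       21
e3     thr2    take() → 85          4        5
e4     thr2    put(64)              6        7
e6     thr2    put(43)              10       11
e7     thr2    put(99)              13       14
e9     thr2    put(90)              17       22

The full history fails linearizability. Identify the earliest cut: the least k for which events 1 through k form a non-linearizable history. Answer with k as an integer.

5

a valid linearization of events 1..4 exists, for instance e1:
after step 1 (e1 put(41)): queue <41>
event 5 — e3's response, time 5 — after it, nothing linearizes
include/drop combinations of the 1 pending operation (e2) were all tried; none helps
for example e1, e3 (pending dropped) fails at step 2: e3 take() → 85 is not legal there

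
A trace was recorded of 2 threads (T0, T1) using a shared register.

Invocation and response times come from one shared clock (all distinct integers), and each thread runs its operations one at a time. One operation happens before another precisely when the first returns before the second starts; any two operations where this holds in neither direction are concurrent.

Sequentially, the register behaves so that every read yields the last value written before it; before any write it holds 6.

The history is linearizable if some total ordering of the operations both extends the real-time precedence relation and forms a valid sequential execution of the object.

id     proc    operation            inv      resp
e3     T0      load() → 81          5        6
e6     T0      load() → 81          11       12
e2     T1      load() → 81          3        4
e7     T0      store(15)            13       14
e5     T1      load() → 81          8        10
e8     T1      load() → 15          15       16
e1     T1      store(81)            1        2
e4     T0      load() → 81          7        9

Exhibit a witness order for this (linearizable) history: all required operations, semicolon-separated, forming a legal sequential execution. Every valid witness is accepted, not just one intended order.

e1; e2; e3; e4; e5; e6; e7; e8

1. e1 store(81), leaving value 81
2. e2 load() → 81, leaving value 81
3. e3 load() → 81, leaving value 81
4. e4 load() → 81, leaving value 81
5. e5 load() → 81, leaving value 81
6. e6 load() → 81, leaving value 81
7. e7 store(15), leaving value 15
8. e8 load() → 15, leaving value 15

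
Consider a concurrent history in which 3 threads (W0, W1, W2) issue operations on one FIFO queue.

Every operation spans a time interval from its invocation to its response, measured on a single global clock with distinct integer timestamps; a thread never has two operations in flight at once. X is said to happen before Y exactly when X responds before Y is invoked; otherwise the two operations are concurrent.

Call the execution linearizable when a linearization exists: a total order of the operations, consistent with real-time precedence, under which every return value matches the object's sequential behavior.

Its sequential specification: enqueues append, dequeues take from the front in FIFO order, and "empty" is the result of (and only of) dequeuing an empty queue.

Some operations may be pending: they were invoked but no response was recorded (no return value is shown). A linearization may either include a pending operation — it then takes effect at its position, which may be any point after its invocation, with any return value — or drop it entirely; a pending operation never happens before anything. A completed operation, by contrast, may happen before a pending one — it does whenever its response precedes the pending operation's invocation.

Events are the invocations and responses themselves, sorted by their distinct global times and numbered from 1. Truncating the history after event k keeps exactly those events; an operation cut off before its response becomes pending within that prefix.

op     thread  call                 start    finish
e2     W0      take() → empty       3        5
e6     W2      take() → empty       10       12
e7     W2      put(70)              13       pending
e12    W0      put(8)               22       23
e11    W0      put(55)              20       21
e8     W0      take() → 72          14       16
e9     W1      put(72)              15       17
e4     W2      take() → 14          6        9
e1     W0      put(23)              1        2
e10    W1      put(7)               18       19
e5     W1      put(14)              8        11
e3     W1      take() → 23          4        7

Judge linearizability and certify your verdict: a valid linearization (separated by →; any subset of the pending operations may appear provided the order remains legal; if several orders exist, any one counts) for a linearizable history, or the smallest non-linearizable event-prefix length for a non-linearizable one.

linearizable — witness: e1 → e3 → e2 → e5 → e4 → e6 → e9 → e7 → e8 → e10 → e11 → e12

after step 1 (e1 put(23)): queue <23>
after step 2 (e3 take() → 23): queue <>
after step 3 (e2 take() → empty): queue <>
after step 4 (e5 put(14)): queue <14>
after step 5 (e4 take() → 14): queue <>
after step 6 (e6 take() → empty): queue <>
after step 7 (e9 put(72)): queue <72>
after step 8 (e7 put(70) (pending, included)): queue <72,70>
after step 9 (e8 take() → 72): queue <70>
after step 10 (e10 put(7)): queue <70,7>
after step 11 (e11 put(55)): queue <70,7,55>
after step 12 (e12 put(8)): queue <70,7,55,8>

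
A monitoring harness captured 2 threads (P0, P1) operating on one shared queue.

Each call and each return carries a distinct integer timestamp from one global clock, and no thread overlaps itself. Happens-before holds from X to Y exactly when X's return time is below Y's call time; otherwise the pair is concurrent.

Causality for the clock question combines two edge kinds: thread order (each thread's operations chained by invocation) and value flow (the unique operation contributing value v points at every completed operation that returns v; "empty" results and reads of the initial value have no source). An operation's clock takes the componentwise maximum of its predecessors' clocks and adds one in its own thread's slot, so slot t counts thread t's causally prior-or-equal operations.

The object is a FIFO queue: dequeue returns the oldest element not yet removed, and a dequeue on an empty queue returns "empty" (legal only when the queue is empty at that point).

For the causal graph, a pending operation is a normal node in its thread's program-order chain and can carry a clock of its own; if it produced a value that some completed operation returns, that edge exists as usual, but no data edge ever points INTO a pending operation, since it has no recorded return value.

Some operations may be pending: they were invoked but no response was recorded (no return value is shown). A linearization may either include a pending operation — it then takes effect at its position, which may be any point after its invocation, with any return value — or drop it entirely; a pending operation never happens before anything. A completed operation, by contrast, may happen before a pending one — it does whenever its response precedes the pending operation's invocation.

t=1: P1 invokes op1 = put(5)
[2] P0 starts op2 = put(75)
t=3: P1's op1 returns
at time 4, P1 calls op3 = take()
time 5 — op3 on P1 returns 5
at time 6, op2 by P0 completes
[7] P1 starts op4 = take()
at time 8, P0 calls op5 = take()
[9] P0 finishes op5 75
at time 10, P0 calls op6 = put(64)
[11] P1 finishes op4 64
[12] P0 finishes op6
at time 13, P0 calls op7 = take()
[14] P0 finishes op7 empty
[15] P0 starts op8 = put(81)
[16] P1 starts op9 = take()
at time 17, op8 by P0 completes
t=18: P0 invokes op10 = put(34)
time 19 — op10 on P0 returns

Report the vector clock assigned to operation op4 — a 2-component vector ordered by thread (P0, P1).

op1, invoked 1, has no incoming edges; only P1's bump applies → (0, 1)
op2, invoked 2, has no incoming edges; only P0's bump applies → (1, 0)
merge at op3 (invoked 4): VC(op1)=(0, 1), own-thread bump on P1 → (0, 2)
merge at op5 (invoked 8): VC(op2)=(1, 0), own-thread bump on P0 → (2, 0)
merge at op6 (invoked 10): VC(op5)=(2, 0), own-thread bump on P0 → (3, 0)
merge at op7 (invoked 13): VC(op6)=(3, 0), own-thread bump on P0 → (4, 0)
merge at op8 (invoked 15): VC(op7)=(4, 0), own-thread bump on P0 → (5, 0)
merge at op4 (invoked 7): VC(op3)=(0, 2), VC(op6)=(3, 0), own-thread bump on P1 → (3, 3)
merge at op10 (invoked 18): VC(op8)=(5, 0), own-thread bump on P0 → (6, 0)
merge at op9 (invoked 16): VC(op4)=(3, 3), own-thread bump on P1 → (3, 4)
target: VC(op4) = (3, 3)

(3, 3)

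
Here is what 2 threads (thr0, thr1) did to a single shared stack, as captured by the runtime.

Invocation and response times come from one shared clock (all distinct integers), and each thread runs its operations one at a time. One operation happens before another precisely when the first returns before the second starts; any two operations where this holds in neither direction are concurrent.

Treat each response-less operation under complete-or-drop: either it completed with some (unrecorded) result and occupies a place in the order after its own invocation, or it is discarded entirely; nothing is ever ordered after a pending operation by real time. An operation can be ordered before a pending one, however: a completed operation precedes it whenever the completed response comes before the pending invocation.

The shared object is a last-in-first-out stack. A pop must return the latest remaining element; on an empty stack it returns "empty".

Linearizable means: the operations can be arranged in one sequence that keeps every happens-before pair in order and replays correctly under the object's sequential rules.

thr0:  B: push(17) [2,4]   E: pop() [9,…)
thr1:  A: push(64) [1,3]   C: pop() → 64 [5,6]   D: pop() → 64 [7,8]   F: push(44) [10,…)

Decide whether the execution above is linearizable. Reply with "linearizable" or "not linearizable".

not linearizable

the violation lands at event 8, D's response at time 8: events 1..7 linearize, events 1..8 do not
2 orders of the 4 completed stack ops respect real time; none is legal
take A, B, C, D: step 3 already fails, because C pop() → 64 cannot occur there
take B, A, C, D: step 4 already fails, because D pop() → 64 cannot occur there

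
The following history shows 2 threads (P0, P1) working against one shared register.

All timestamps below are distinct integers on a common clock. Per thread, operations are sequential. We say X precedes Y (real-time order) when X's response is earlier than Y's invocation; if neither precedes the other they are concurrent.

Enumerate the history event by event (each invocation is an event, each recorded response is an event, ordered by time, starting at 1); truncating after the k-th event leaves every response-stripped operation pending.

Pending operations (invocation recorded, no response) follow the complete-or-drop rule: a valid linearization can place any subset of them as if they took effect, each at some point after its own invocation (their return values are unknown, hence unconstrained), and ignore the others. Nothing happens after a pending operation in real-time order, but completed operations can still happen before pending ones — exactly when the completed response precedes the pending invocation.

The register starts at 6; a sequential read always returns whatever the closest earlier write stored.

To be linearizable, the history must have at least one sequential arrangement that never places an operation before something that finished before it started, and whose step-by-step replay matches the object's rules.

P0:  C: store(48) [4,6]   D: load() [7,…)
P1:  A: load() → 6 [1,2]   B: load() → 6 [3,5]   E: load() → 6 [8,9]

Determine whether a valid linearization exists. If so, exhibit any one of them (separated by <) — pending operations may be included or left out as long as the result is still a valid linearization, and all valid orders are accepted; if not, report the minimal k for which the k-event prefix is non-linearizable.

through event 8 a valid linearization exists; event 9 (E responding at time 9) ends that
2 orders of the 4 completed register ops respect real time; none is legal
include/drop combinations of the 1 pending operation (D) were all tried; none helps
sample order A, B, C, E (pending dropped) stalls at step 4 — E load() → 6 has no legal effect
sample order A, C, B, E (pending dropped) stalls at step 3 — B load() → 6 has no legal effect

not linearizable — minimal violating prefix: 9 events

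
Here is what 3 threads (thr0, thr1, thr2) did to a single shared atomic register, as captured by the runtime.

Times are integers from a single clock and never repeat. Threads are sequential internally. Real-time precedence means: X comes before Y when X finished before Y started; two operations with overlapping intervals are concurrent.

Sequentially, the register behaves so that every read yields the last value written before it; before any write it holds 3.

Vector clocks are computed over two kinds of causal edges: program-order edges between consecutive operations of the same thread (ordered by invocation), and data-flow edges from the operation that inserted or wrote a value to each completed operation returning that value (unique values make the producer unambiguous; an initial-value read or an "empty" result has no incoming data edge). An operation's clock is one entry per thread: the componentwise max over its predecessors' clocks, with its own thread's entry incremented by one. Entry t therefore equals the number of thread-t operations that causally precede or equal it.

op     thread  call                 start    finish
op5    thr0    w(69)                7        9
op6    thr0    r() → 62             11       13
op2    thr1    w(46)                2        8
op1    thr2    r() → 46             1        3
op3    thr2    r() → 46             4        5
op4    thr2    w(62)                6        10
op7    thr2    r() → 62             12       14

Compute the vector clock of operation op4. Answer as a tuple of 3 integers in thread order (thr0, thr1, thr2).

no predecessors for op2 (invoked 2): thr1 increments from zero → (0, 1, 0)
no predecessors for op5 (invoked 7): thr0 increments from zero → (1, 0, 0)
op1 (invocation 1): componentwise max over VC(op2)=(0, 1, 0), +1 at thr2, giving (0, 1, 1)
op3 (invocation 4): componentwise max over VC(op1)=(0, 1, 1), VC(op2)=(0, 1, 0), +1 at thr2, giving (0, 1, 2)
op4 (invocation 6): componentwise max over VC(op3)=(0, 1, 2), +1 at thr2, giving (0, 1, 3)
op7 (invocation 12): componentwise max over VC(op4)=(0, 1, 3), +1 at thr2, giving (0, 1, 4)
op6 (invocation 11): componentwise max over VC(op4)=(0, 1, 3), VC(op5)=(1, 0, 0), +1 at thr0, giving (2, 1, 3)
target: VC(op4) = (0, 1, 3)

(0, 1, 3)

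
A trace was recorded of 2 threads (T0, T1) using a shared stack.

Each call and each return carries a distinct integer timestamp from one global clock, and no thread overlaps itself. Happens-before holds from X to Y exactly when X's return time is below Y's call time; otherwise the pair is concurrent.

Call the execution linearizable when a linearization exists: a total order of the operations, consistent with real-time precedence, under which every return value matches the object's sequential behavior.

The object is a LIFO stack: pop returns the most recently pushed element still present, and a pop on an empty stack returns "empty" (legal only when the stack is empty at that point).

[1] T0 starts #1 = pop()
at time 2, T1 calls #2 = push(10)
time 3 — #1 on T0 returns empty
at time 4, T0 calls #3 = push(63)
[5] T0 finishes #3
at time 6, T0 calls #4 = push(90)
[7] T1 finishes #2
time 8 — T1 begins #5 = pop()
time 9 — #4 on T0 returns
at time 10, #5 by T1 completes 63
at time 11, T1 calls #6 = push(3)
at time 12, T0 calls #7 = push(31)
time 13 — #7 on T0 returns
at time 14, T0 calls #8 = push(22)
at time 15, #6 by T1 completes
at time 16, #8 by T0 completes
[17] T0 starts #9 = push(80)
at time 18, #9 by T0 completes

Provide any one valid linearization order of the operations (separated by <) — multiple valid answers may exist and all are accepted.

after step 1 (#1 pop() → empty): stack <>
after step 2 (#2 push(10)): stack <10>
after step 3 (#3 push(63)): stack <10,63>
after step 4 (#5 pop() → 63): stack <10>
after step 5 (#4 push(90)): stack <10,90>
after step 6 (#6 push(3)): stack <10,90,3>
after step 7 (#7 push(31)): stack <10,90,3,31>
after step 8 (#8 push(22)): stack <10,90,3,31,22>
after step 9 (#9 push(80)): stack <10,90,3,31,22,80>

#1 < #2 < #3 < #5 < #4 < #6 < #7 < #8 < #9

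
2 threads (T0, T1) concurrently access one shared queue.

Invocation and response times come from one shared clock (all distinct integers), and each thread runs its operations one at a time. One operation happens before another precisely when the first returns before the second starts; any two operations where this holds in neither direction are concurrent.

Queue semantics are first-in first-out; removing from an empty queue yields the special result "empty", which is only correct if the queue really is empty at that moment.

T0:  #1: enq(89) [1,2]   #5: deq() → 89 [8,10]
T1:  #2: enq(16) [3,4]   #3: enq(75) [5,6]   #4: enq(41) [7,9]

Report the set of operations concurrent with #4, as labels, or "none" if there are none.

#5

concurrent with #4 ([7,9]): every op whose interval crosses 7..9
#1 [1,2]: before
#2 [3,4]: before
#3 [5,6]: before
#5 [8,10]: concurrent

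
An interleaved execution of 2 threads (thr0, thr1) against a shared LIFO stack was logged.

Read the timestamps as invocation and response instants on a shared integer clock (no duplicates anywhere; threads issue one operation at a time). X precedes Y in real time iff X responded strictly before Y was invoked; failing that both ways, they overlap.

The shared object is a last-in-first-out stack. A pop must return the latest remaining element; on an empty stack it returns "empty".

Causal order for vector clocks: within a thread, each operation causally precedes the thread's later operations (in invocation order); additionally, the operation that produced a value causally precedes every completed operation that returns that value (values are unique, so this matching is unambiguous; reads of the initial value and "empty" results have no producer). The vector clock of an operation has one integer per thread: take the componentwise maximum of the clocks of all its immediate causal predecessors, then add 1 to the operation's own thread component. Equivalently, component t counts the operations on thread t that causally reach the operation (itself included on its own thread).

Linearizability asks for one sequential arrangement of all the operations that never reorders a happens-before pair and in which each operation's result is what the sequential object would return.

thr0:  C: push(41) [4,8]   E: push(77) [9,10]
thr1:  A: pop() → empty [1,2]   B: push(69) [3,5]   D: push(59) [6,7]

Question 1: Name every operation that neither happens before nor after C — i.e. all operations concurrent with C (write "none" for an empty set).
overlap test against C [4,8]: concurrent iff the interval meets 4..8
A [1,2]: before
B [3,5]: concurrent
D [6,7]: concurrent
E [9,10]: after

B, D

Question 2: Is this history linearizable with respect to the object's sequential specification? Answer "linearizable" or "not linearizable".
one valid linearization: A, B, C, D, E
step 1: A pop() → empty — stack <>
step 2: B push(69) — stack <69>
step 3: C push(41) — stack <69,41>
step 4: D push(59) — stack <69,41,59>
step 5: E push(77) — stack <69,41,59,77>

linearizable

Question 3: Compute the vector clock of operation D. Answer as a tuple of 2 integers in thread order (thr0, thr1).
no predecessors for A (invoked 1): thr1 increments from zero → (0, 1)
no predecessors for C (invoked 4): thr0 increments from zero → (1, 0)
B (invocation 3): componentwise max over VC(A)=(0, 1), +1 at thr1, giving (0, 2)
E (invocation 9): componentwise max over VC(C)=(1, 0), +1 at thr0, giving (2, 0)
D (invocation 6): componentwise max over VC(B)=(0, 2), +1 at thr1, giving (0, 3)
target: VC(D) = (0, 3)

(0, 3)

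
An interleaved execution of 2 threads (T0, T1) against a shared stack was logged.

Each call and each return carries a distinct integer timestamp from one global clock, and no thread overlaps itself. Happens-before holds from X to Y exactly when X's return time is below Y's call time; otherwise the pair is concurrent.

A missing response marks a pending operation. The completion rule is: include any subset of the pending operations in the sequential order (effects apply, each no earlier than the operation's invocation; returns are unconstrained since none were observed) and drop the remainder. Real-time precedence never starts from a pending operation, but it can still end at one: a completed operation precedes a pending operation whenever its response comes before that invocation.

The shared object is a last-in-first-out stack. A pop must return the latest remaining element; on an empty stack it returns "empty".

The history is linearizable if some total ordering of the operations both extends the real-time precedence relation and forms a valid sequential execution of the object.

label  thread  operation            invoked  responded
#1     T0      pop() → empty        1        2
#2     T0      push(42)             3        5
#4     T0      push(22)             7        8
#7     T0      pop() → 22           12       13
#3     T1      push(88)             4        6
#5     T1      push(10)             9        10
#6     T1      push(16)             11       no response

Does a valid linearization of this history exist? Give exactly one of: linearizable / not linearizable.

cut after 12 events: linearizable; cut after 13 events (#7 responds, time 13): not linearizable
6 completed operations, 2 real-time-consistent orders — every stack replay fails
completion choices over the 1 pending operation (#6) were checked; none helps
sample order #1, #2, #3, #4, #5, #7 (pending dropped) stalls at step 6 — #7 pop() → 22 has no legal effect
sample order #1, #3, #2, #4, #5, #7 (pending dropped) stalls at step 6 — #7 pop() → 22 has no legal effect

not linearizable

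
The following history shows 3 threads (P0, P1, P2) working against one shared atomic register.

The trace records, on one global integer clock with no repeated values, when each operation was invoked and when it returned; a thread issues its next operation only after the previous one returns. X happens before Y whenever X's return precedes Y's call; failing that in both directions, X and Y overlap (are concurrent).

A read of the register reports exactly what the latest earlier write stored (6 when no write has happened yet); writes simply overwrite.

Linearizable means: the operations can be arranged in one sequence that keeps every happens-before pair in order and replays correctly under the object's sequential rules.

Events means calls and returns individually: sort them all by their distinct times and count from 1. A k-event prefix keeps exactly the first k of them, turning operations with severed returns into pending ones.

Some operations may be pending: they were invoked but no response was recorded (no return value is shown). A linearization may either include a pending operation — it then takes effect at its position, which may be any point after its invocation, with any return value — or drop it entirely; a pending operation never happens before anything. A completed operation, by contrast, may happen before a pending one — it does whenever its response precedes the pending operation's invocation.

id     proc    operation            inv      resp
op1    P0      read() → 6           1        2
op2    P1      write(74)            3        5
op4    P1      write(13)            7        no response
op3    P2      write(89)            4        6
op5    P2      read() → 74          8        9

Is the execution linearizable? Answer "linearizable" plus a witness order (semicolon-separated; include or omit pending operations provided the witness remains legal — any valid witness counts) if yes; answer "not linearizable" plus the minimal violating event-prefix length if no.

linearizable — witness: op1; op3; op2; op5

step 1: op1 read() → 6 — value 6
step 2: op3 write(89) — value 89
step 3: op2 write(74) — value 74
step 4: op5 read() → 74 — value 74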